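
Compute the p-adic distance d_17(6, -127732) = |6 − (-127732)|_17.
d_17(6, -127732) = 1/4913

Step 1 — x − y = 6 − (-127732) = 127738. Step 2 — v_17(127738) = 3 (factor: 127738 = (17^3 · 26); the sign does not affect v_p). Step 3 — |x − y|_17 = 17^{-3} = 1/4913.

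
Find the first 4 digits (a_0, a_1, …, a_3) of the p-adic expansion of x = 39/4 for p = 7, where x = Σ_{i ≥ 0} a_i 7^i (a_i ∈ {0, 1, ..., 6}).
(a_0, …, a_3) = (1, 3, 5, 1)

v_7(39/4) = 0 (numerator and denominator both coprime to 7), so x ∈ ℤ_7^×. Compute digits iteratively via a_i = x_i mod 7, x_{i+1} = (x_i − a_i)/7, with x_0 = x:
  x_0 = 39/4;  a_0 = 1;  x_1 = (x_0 − 1)/7 = 5/4
  x_1 = 5/4;  a_1 = 3;  x_2 = (x_1 − 3)/7 = -1/4
  x_2 = -1/4;  a_2 = 5;  x_3 = (x_2 − 5)/7 = -3/4
  x_3 = -3/4;  a_3 = 1;  x_4 = (x_3 − 1)/7 = -1/4
Digits: (1, 3, 5, 1).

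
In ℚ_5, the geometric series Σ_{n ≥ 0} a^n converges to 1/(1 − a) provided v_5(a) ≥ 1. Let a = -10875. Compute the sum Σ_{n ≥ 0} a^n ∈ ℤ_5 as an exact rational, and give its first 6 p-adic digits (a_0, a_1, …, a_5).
Σ a^n = 1/(1 − a) = 1/10876;  first 6 digits = (1, 0, 0, 3, 2, 1)

v_5(a) = 3 ≥ 1, so the series converges in ℤ_5 to 1/(1 − a) = 1/(1 − (-10875)) = 1/10876. Expand this rational in ℤ_5: compute digits iteratively via d_i = x_i mod 5, x_{i+1} = (x_i − d_i)/5. The first 6 digits are (1, 0, 0, 3, 2, 1).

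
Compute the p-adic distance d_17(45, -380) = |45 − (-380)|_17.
d_17(45, -380) = 1/17

Step 1 — x − y = 45 − (-380) = 425. Step 2 — v_17(425) = 1 (factor: 425 = (17^1 · 25); the sign does not affect v_p). Step 3 — |x − y|_17 = 17^{-1} = 1/17.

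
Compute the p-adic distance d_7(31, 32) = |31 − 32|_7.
d_7(31, 32) = 1

Step 1 — x − y = 31 − 32 = -1. Step 2 — v_7(-1) = 0 (factor: -1 = −(7^0 · 1); the sign does not affect v_p). Step 3 — |x − y|_7 = 7^{0} = 1.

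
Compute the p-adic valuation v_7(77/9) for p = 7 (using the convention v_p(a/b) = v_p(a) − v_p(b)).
v_7(77/9) = 1

Factor powers of 7 from the numerator and denominator of the reduced fraction: 77 = 7^1 · 11 and 9 = 7^0 · 9. Apply v_p(a/b) = v_p(a) − v_p(b): v_7(77/9) = 1 − 0 = 1.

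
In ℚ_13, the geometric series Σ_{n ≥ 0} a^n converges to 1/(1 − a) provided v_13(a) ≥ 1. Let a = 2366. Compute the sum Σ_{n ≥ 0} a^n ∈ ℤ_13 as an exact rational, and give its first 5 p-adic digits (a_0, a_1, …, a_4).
Σ a^n = 1/(1 − a) = -1/2365;  first 5 digits = (1, 0, 1, 1, 1)

v_13(a) = 2 ≥ 1, so the series converges in ℤ_13 to 1/(1 − a) = 1/(1 − 2366) = -1/2365. Expand this rational in ℤ_13: compute digits iteratively via d_i = x_i mod 13, x_{i+1} = (x_i − d_i)/13. The first 5 digits are (1, 0, 1, 1, 1).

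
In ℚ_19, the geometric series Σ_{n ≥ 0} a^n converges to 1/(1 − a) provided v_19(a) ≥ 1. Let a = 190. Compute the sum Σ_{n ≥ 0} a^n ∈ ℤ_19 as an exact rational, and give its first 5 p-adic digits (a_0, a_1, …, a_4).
Σ a^n = 1/(1 − a) = -1/189;  first 5 digits = (1, 10, 5, 17, 1)

v_19(a) = 1 ≥ 1, so the series converges in ℤ_19 to 1/(1 − a) = 1/(1 − 190) = -1/189. Expand this rational in ℤ_19: compute digits iteratively via d_i = x_i mod 19, x_{i+1} = (x_i − d_i)/19. The first 5 digits are (1, 10, 5, 17, 1).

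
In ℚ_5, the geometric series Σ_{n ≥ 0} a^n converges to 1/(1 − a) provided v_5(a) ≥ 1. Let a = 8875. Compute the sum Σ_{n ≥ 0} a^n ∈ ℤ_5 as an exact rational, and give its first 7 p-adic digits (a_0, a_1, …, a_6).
Σ a^n = 1/(1 − a) = -1/8874;  first 7 digits = (1, 0, 0, 1, 4, 2, 1)

v_5(a) = 3 ≥ 1, so the series converges in ℤ_5 to 1/(1 − a) = 1/(1 − 8875) = -1/8874. Expand this rational in ℤ_5: compute digits iteratively via d_i = x_i mod 5, x_{i+1} = (x_i − d_i)/5. The first 7 digits are (1, 0, 0, 1, 4, 2, 1).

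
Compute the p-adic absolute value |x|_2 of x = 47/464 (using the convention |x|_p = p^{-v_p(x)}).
|47/464|_2 = 16

Step 1 — compute v_2(x) by factoring powers of 2 out of the numerator and denominator: v_2(47/464) = -4. Step 2 — apply |x|_p = p^{-v_p(x)} = 2^{4} = 16.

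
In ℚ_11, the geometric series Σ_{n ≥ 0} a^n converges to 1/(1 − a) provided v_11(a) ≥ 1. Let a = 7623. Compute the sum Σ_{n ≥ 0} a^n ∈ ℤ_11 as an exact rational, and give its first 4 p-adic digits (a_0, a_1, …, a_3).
Σ a^n = 1/(1 − a) = -1/7622;  first 4 digits = (1, 0, 8, 5)

v_11(a) = 2 ≥ 1, so the series converges in ℤ_11 to 1/(1 − a) = 1/(1 − 7623) = -1/7622. Expand this rational in ℤ_11: compute digits iteratively via d_i = x_i mod 11, x_{i+1} = (x_i − d_i)/11. The first 4 digits are (1, 0, 8, 5).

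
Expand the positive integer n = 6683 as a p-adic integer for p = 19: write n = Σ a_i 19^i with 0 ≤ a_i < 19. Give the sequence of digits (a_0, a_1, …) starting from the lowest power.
(a_0, a_1, …) = (14, 9, 18)

Repeated division by 19 gives the digits low-to-high: 6683 = 14 + 9·19^1 + 18·19^2. Digit sequence: (14, 9, 18).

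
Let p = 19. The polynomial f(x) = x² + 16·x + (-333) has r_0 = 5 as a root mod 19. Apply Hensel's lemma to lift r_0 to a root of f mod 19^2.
r_1 = 347 (mod 361)

Hensel: r_{i+1} = r_i − f(r_i)·(f′(r_i))^{-1} mod 19^{i+2}, f′(x) = 2x + 16. Iterate:
  r_0 = 5 (mod 19)
  r_1 = 347 (mod 361)
Final: r = 347 satisfies f(r) ≡ 0 mod 19^2.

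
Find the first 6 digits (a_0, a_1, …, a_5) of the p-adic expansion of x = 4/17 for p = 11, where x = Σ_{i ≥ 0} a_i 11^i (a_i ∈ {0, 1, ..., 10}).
(a_0, …, a_5) = (8, 9, 3, 10, 1, 5)

v_11(4/17) = 0 (numerator and denominator both coprime to 11), so x ∈ ℤ_11^×. Compute digits iteratively via a_i = x_i mod 11, x_{i+1} = (x_i − a_i)/11, with x_0 = x:
  x_0 = 4/17;  a_0 = 8;  x_1 = (x_0 − 8)/11 = -12/17
  x_1 = -12/17;  a_1 = 9;  x_2 = (x_1 − 9)/11 = -15/17
  x_2 = -15/17;  a_2 = 3;  x_3 = (x_2 − 3)/11 = -6/17
  x_3 = -6/17;  a_3 = 10;  x_4 = (x_3 − 10)/11 = -16/17
  x_4 = -16/17;  a_4 = 1;  x_5 = (x_4 − 1)/11 = -3/17
  x_5 = -3/17;  a_5 = 5;  x_6 = (x_5 − 5)/11 = -8/17
Digits: (8, 9, 3, 10, 1, 5).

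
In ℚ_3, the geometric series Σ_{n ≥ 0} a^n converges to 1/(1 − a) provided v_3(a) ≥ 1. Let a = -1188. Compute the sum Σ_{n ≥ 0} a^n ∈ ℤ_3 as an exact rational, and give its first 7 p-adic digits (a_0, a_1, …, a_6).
Σ a^n = 1/(1 − a) = 1/1189;  first 7 digits = (1, 0, 0, 1, 0, 1, 2)

v_3(a) = 3 ≥ 1, so the series converges in ℤ_3 to 1/(1 − a) = 1/(1 − (-1188)) = 1/1189. Expand this rational in ℤ_3: compute digits iteratively via d_i = x_i mod 3, x_{i+1} = (x_i − d_i)/3. The first 7 digits are (1, 0, 0, 1, 0, 1, 2).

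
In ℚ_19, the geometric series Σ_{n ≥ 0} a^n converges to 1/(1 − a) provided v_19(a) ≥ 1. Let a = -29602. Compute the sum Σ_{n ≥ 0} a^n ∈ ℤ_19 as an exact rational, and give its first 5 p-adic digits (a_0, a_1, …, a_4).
Σ a^n = 1/(1 − a) = 1/29603;  first 5 digits = (1, 0, 13, 14, 16)

v_19(a) = 2 ≥ 1, so the series converges in ℤ_19 to 1/(1 − a) = 1/(1 − (-29602)) = 1/29603. Expand this rational in ℤ_19: compute digits iteratively via d_i = x_i mod 19, x_{i+1} = (x_i − d_i)/19. The first 5 digits are (1, 0, 13, 14, 16).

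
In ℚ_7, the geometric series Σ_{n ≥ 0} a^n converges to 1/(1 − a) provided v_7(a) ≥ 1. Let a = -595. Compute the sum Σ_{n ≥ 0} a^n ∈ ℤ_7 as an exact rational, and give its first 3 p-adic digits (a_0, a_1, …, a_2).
Σ a^n = 1/(1 − a) = 1/596;  first 3 digits = (1, 6, 2)

v_7(a) = 1 ≥ 1, so the series converges in ℤ_7 to 1/(1 − a) = 1/(1 − (-595)) = 1/596. Expand this rational in ℤ_7: compute digits iteratively via d_i = x_i mod 7, x_{i+1} = (x_i − d_i)/7. The first 3 digits are (1, 6, 2).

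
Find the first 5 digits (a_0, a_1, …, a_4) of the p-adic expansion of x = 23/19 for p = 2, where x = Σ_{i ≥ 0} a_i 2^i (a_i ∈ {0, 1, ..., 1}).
(a_0, …, a_4) = (1, 0, 1, 1, 0)

v_2(23/19) = 0 (numerator and denominator both coprime to 2), so x ∈ ℤ_2^×. Compute digits iteratively via a_i = x_i mod 2, x_{i+1} = (x_i − a_i)/2, with x_0 = x:
  x_0 = 23/19;  a_0 = 1;  x_1 = (x_0 − 1)/2 = 2/19
  x_1 = 2/19;  a_1 = 0;  x_2 = (x_1 − 0)/2 = 1/19
  x_2 = 1/19;  a_2 = 1;  x_3 = (x_2 − 1)/2 = -9/19
  x_3 = -9/19;  a_3 = 1;  x_4 = (x_3 − 1)/2 = -14/19
  x_4 = -14/19;  a_4 = 0;  x_5 = (x_4 − 0)/2 = -7/19
Digits: (1, 0, 1, 1, 0).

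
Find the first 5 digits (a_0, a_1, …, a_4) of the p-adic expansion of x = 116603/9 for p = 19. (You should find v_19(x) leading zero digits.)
(a_0, …, a_4) = (0, 0, 0, 4, 2)

v_19(116603/9) = 3, so a_0 = ... = a_2 = 0. Factor out: x = 19^3 · u with u = 17/9 a unit in ℤ_19. Expand u iteratively via a_{v+i} = u_i mod 19, u_{i+1} = (u_i − a_{v+i})/19:
  u_0 = 17/9;  a_3 = 4;  u_1 = (u_0 − 4)/19 = -1/9
  u_1 = -1/9;  a_4 = 2;  u_2 = (u_1 − 2)/19 = -1/9
Digits: (0, 0, 0, 4, 2).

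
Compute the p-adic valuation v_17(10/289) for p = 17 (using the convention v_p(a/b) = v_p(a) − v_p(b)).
v_17(10/289) = -2

Factor powers of 17 from the numerator and denominator of the reduced fraction: 10 = 17^0 · 10 and 289 = 17^2 · 1. Apply v_p(a/b) = v_p(a) − v_p(b): v_17(10/289) = 0 − 2 = -2.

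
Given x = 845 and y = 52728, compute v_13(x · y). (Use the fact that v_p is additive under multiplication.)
v_13(44555160) = 5

v_p(x) = 2 (factor: 845 = 13^2 · 5); v_p(y) = 3 (factor: 52728 = 13^3 · 24). Additivity: v_p(xy) = v_p(x) + v_p(y) = 2 + 3 = 5. (Direct check: xy = 44555160 = 13^5 · (120).)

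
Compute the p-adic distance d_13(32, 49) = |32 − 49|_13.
d_13(32, 49) = 1

Step 1 — x − y = 32 − 49 = -17. Step 2 — v_13(-17) = 0 (factor: -17 = −(13^0 · 17); the sign does not affect v_p). Step 3 — |x − y|_13 = 13^{0} = 1.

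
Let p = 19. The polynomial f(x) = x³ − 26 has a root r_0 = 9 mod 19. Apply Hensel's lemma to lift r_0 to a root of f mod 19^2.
r_1 = 275 (mod 361)

Hensel: r_{i+1} = r_i − f(r_i)/f′(r_i) mod 19^{i+2}, where f′(x) = 3x². Iterate:
  r_0 = 9 (mod 19)
  r_1 = 275 (mod 361)
Final: r = 275 with f(r) ≡ 0 mod 19^2.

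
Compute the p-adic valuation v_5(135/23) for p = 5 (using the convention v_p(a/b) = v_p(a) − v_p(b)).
v_5(135/23) = 1

Factor powers of 5 from the numerator and denominator of the reduced fraction: 135 = 5^1 · 27 and 23 = 5^0 · 23. Apply v_p(a/b) = v_p(a) − v_p(b): v_5(135/23) = 1 − 0 = 1.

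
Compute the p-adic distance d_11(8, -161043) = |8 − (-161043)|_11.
d_11(8, -161043) = 1/161051

Step 1 — x − y = 8 − (-161043) = 161051. Step 2 — v_11(161051) = 5 (factor: 161051 = (11^5 · 1); the sign does not affect v_p). Step 3 — |x − y|_11 = 11^{-5} = 1/161051.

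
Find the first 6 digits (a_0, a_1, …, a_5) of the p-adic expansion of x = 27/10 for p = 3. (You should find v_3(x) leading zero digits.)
(a_0, …, a_5) = (0, 0, 0, 1, 0, 2)

v_3(27/10) = 3, so a_0 = ... = a_2 = 0. Factor out: x = 3^3 · u with u = 1/10 a unit in ℤ_3. Expand u iteratively via a_{v+i} = u_i mod 3, u_{i+1} = (u_i − a_{v+i})/3:
  u_0 = 1/10;  a_3 = 1;  u_1 = (u_0 − 1)/3 = -3/10
  u_1 = -3/10;  a_4 = 0;  u_2 = (u_1 − 0)/3 = -1/10
  u_2 = -1/10;  a_5 = 2;  u_3 = (u_2 − 2)/3 = -7/10
Digits: (0, 0, 0, 1, 0, 2).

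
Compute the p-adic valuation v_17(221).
v_17(221) = 1

v_17(n) is the largest exponent k such that 17^k divides n. Factor out: 221 = 17^1 · 13. (Sign doesn't affect v_p.) So v_17(221) = 1.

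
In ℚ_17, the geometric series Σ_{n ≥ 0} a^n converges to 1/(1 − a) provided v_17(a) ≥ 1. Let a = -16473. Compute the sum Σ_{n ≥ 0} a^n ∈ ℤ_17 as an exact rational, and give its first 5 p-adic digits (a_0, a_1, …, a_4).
Σ a^n = 1/(1 − a) = 1/16474;  first 5 digits = (1, 0, 11, 13, 1)

v_17(a) = 2 ≥ 1, so the series converges in ℤ_17 to 1/(1 − a) = 1/(1 − (-16473)) = 1/16474. Expand this rational in ℤ_17: compute digits iteratively via d_i = x_i mod 17, x_{i+1} = (x_i − d_i)/17. The first 5 digits are (1, 0, 11, 13, 1).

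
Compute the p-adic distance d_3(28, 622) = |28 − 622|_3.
d_3(28, 622) = 1/27

Step 1 — x − y = 28 − 622 = -594. Step 2 — v_3(-594) = 3 (factor: -594 = −(3^3 · 22); the sign does not affect v_p). Step 3 — |x − y|_3 = 3^{-3} = 1/27.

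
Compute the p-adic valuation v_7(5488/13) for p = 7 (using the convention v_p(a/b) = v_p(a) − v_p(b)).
v_7(5488/13) = 3

Factor powers of 7 from the numerator and denominator of the reduced fraction: 5488 = 7^3 · 16 and 13 = 7^0 · 13. Apply v_p(a/b) = v_p(a) − v_p(b): v_7(5488/13) = 3 − 0 = 3.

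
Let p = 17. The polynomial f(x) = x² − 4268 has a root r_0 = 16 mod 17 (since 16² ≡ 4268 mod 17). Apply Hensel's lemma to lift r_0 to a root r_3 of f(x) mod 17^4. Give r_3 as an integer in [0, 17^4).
r_3 = 69682 (mod 83521)

Hensel's recurrence: r_{i+1} = r_i − f(r_i)·(f′(r_i))^{-1} mod 17^{i+2}, with f′(x) = 2x. Iterate:
  r_0 = 16 (mod 17)
  r_1 = 33 (mod 289)
  r_2 = 900 (mod 4913)
  r_3 = 69682 (mod 83521)
Final: r_3 = 69682, and one checks f(r_3) ≡ 0 mod 17^4.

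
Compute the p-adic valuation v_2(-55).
v_2(-55) = 0

v_2(n) is the largest exponent k such that 2^k divides n. Factor out: -55 = -2^0 · 55. (Sign doesn't affect v_p.) So v_2(-55) = 0.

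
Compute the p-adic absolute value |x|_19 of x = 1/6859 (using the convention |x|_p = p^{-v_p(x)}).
|1/6859|_19 = 6859

Step 1 — compute v_19(x) by factoring powers of 19 out of the numerator and denominator: v_19(1/6859) = -3. Step 2 — apply |x|_p = p^{-v_p(x)} = 19^{3} = 6859.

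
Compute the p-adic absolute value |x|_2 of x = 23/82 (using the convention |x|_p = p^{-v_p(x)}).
|23/82|_2 = 2

Step 1 — compute v_2(x) by factoring powers of 2 out of the numerator and denominator: v_2(23/82) = -1. Step 2 — apply |x|_p = p^{-v_p(x)} = 2^{1} = 2.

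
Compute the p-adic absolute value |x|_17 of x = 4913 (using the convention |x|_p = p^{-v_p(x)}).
|4913|_17 = 1/4913

Step 1 — compute v_17(x) by factoring powers of 17 out of the numerator and denominator: v_17(4913) = 3. Step 2 — apply |x|_p = p^{-v_p(x)} = 17^{-3} = 1/4913.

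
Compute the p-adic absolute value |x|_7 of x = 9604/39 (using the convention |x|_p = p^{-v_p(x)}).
|9604/39|_7 = 1/2401

Step 1 — compute v_7(x) by factoring powers of 7 out of the numerator and denominator: v_7(9604/39) = 4. Step 2 — apply |x|_p = p^{-v_p(x)} = 7^{-4} = 1/2401.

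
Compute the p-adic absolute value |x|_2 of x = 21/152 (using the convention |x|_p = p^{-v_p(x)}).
|21/152|_2 = 8

Step 1 — compute v_2(x) by factoring powers of 2 out of the numerator and denominator: v_2(21/152) = -3. Step 2 — apply |x|_p = p^{-v_p(x)} = 2^{3} = 8.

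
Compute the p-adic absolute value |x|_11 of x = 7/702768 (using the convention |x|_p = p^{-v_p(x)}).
|7/702768|_11 = 14641

Step 1 — compute v_11(x) by factoring powers of 11 out of the numerator and denominator: v_11(7/702768) = -4. Step 2 — apply |x|_p = p^{-v_p(x)} = 11^{4} = 14641.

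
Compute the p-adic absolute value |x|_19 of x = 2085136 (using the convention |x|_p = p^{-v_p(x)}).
|2085136|_19 = 1/130321

Step 1 — compute v_19(x) by factoring powers of 19 out of the numerator and denominator: v_19(2085136) = 4. Step 2 — apply |x|_p = p^{-v_p(x)} = 19^{-4} = 1/130321.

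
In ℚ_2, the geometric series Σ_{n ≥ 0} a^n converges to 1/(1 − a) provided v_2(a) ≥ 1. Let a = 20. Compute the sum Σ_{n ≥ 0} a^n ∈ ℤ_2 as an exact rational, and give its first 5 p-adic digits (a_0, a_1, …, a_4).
Σ a^n = 1/(1 − a) = -1/19;  first 5 digits = (1, 0, 1, 0, 0)

v_2(a) = 2 ≥ 1, so the series converges in ℤ_2 to 1/(1 − a) = 1/(1 − 20) = -1/19. Expand this rational in ℤ_2: compute digits iteratively via d_i = x_i mod 2, x_{i+1} = (x_i − d_i)/2. The first 5 digits are (1, 0, 1, 0, 0).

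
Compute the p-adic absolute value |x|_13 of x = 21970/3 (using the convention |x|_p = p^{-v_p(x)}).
|21970/3|_13 = 1/2197

Step 1 — compute v_13(x) by factoring powers of 13 out of the numerator and denominator: v_13(21970/3) = 3. Step 2 — apply |x|_p = p^{-v_p(x)} = 13^{-3} = 1/2197.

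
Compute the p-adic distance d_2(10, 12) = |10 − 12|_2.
d_2(10, 12) = 1/2

Step 1 — x − y = 10 − 12 = -2. Step 2 — v_2(-2) = 1 (factor: -2 = −(2^1 · 1); the sign does not affect v_p). Step 3 — |x − y|_2 = 2^{-1} = 1/2.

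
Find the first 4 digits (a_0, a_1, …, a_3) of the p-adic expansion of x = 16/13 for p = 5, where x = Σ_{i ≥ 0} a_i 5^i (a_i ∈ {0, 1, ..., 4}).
(a_0, …, a_3) = (2, 1, 4, 3)

v_5(16/13) = 0 (numerator and denominator both coprime to 5), so x ∈ ℤ_5^×. Compute digits iteratively via a_i = x_i mod 5, x_{i+1} = (x_i − a_i)/5, with x_0 = x:
  x_0 = 16/13;  a_0 = 2;  x_1 = (x_0 − 2)/5 = -2/13
  x_1 = -2/13;  a_1 = 1;  x_2 = (x_1 − 1)/5 = -3/13
  x_2 = -3/13;  a_2 = 4;  x_3 = (x_2 − 4)/5 = -11/13
  x_3 = -11/13;  a_3 = 3;  x_4 = (x_3 − 3)/5 = -10/13
Digits: (2, 1, 4, 3).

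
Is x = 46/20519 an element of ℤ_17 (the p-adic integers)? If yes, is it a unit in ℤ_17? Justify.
x ∉ ℤ_17 (v_17(x) = -2 < 0)

ℤ_17 = {x ∈ ℚ_17 : v_17(x) ≥ 0} and ℤ_17^× = {x ∈ ℤ_17 : v_17(x) = 0}. Here v_17(46/20519) = v_17(num) − v_17(den) = -2; compare against these criteria.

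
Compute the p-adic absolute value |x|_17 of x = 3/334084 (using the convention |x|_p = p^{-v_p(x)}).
|3/334084|_17 = 83521

Step 1 — compute v_17(x) by factoring powers of 17 out of the numerator and denominator: v_17(3/334084) = -4. Step 2 — apply |x|_p = p^{-v_p(x)} = 17^{4} = 83521.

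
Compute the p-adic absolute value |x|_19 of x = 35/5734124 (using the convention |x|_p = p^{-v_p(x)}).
|35/5734124|_19 = 130321

Step 1 — compute v_19(x) by factoring powers of 19 out of the numerator and denominator: v_19(35/5734124) = -4. Step 2 — apply |x|_p = p^{-v_p(x)} = 19^{4} = 130321.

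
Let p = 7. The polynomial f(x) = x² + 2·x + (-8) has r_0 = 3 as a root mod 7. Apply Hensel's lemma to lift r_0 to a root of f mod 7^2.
r_1 = 45 (mod 49)

Hensel: r_{i+1} = r_i − f(r_i)·(f′(r_i))^{-1} mod 7^{i+2}, f′(x) = 2x + 2. Iterate:
  r_0 = 3 (mod 7)
  r_1 = 45 (mod 49)
Final: r = 45 satisfies f(r) ≡ 0 mod 7^2.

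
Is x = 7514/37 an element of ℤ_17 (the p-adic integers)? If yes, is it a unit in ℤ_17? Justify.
x ∈ ℤ_17 but not a unit; v_17(x) = 2 > 0

ℤ_17 = {x ∈ ℚ_17 : v_17(x) ≥ 0} and ℤ_17^× = {x ∈ ℤ_17 : v_17(x) = 0}. Here v_17(7514/37) = v_17(num) − v_17(den) = 2; compare against these criteria.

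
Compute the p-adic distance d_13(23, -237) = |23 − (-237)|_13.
d_13(23, -237) = 1/13

Step 1 — x − y = 23 − (-237) = 260. Step 2 — v_13(260) = 1 (factor: 260 = (13^1 · 20); the sign does not affect v_p). Step 3 — |x − y|_13 = 13^{-1} = 1/13.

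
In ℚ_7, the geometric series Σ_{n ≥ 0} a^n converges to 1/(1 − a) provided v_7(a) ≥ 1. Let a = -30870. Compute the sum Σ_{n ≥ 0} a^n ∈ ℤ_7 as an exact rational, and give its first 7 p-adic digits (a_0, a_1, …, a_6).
Σ a^n = 1/(1 − a) = 1/30871;  first 7 digits = (1, 0, 0, 1, 1, 5, 0)

v_7(a) = 3 ≥ 1, so the series converges in ℤ_7 to 1/(1 − a) = 1/(1 − (-30870)) = 1/30871. Expand this rational in ℤ_7: compute digits iteratively via d_i = x_i mod 7, x_{i+1} = (x_i − d_i)/7. The first 7 digits are (1, 0, 0, 1, 1, 5, 0).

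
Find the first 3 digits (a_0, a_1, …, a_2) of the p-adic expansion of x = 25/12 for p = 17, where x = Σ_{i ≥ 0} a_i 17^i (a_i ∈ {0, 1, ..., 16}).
(a_0, …, a_2) = (12, 15, 9)

v_17(25/12) = 0 (numerator and denominator both coprime to 17), so x ∈ ℤ_17^×. Compute digits iteratively via a_i = x_i mod 17, x_{i+1} = (x_i − a_i)/17, with x_0 = x:
  x_0 = 25/12;  a_0 = 12;  x_1 = (x_0 − 12)/17 = -7/12
  x_1 = -7/12;  a_1 = 15;  x_2 = (x_1 − 15)/17 = -11/12
  x_2 = -11/12;  a_2 = 9;  x_3 = (x_2 − 9)/17 = -7/12
Digits: (12, 15, 9).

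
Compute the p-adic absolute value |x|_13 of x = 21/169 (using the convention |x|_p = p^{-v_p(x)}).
|21/169|_13 = 169

Step 1 — compute v_13(x) by factoring powers of 13 out of the numerator and denominator: v_13(21/169) = -2. Step 2 — apply |x|_p = p^{-v_p(x)} = 13^{2} = 169.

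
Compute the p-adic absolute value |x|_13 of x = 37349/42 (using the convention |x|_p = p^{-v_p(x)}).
|37349/42|_13 = 1/2197

Step 1 — compute v_13(x) by factoring powers of 13 out of the numerator and denominator: v_13(37349/42) = 3. Step 2 — apply |x|_p = p^{-v_p(x)} = 13^{-3} = 1/2197.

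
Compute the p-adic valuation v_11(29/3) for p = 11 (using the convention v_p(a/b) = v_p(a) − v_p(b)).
v_11(29/3) = 0

Factor powers of 11 from the numerator and denominator of the reduced fraction: 29 = 11^0 · 29 and 3 = 11^0 · 3. Apply v_p(a/b) = v_p(a) − v_p(b): v_11(29/3) = 0 − 0 = 0.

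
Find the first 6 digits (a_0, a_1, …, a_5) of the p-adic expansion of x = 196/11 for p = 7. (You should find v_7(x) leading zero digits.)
(a_0, …, a_5) = (0, 0, 1, 5, 5, 3)

v_7(196/11) = 2, so a_0 = ... = a_1 = 0. Factor out: x = 7^2 · u with u = 4/11 a unit in ℤ_7. Expand u iteratively via a_{v+i} = u_i mod 7, u_{i+1} = (u_i − a_{v+i})/7:
  u_0 = 4/11;  a_2 = 1;  u_1 = (u_0 − 1)/7 = -1/11
  u_1 = -1/11;  a_3 = 5;  u_2 = (u_1 − 5)/7 = -8/11
  u_2 = -8/11;  a_4 = 5;  u_3 = (u_2 − 5)/7 = -9/11
  u_3 = -9/11;  a_5 = 3;  u_4 = (u_3 − 3)/7 = -6/11
Digits: (0, 0, 1, 5, 5, 3).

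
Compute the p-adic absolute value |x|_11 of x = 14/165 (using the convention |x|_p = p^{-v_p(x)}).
|14/165|_11 = 11

Step 1 — compute v_11(x) by factoring powers of 11 out of the numerator and denominator: v_11(14/165) = -1. Step 2 — apply |x|_p = p^{-v_p(x)} = 11^{1} = 11.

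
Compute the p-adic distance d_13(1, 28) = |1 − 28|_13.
d_13(1, 28) = 1

Step 1 — x − y = 1 − 28 = -27. Step 2 — v_13(-27) = 0 (factor: -27 = −(13^0 · 27); the sign does not affect v_p). Step 3 — |x − y|_13 = 13^{0} = 1.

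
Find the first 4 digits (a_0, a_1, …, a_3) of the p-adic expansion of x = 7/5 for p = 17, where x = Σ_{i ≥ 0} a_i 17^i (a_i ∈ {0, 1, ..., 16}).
(a_0, …, a_3) = (15, 6, 3, 10)

v_17(7/5) = 0 (numerator and denominator both coprime to 17), so x ∈ ℤ_17^×. Compute digits iteratively via a_i = x_i mod 17, x_{i+1} = (x_i − a_i)/17, with x_0 = x:
  x_0 = 7/5;  a_0 = 15;  x_1 = (x_0 − 15)/17 = -4/5
  x_1 = -4/5;  a_1 = 6;  x_2 = (x_1 − 6)/17 = -2/5
  x_2 = -2/5;  a_2 = 3;  x_3 = (x_2 − 3)/17 = -1/5
  x_3 = -1/5;  a_3 = 10;  x_4 = (x_3 − 10)/17 = -3/5
Digits: (15, 6, 3, 10).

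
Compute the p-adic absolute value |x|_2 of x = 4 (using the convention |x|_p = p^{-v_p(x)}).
|4|_2 = 1/4

Step 1 — compute v_2(x) by factoring powers of 2 out of the numerator and denominator: v_2(4) = 2. Step 2 — apply |x|_p = p^{-v_p(x)} = 2^{-2} = 1/4.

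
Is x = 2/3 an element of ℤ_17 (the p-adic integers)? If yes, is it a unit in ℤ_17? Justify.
x ∈ ℤ_17^× (unit); v_17(x) = 0

ℤ_17 = {x ∈ ℚ_17 : v_17(x) ≥ 0} and ℤ_17^× = {x ∈ ℤ_17 : v_17(x) = 0}. Here v_17(2/3) = v_17(num) − v_17(den) = 0; compare against these criteria.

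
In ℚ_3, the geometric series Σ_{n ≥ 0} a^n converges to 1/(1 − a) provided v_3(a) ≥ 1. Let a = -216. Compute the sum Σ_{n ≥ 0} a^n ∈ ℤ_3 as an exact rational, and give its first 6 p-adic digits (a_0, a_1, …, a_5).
Σ a^n = 1/(1 − a) = 1/217;  first 6 digits = (1, 0, 0, 1, 0, 2)

v_3(a) = 3 ≥ 1, so the series converges in ℤ_3 to 1/(1 − a) = 1/(1 − (-216)) = 1/217. Expand this rational in ℤ_3: compute digits iteratively via d_i = x_i mod 3, x_{i+1} = (x_i − d_i)/3. The first 6 digits are (1, 0, 0, 1, 0, 2).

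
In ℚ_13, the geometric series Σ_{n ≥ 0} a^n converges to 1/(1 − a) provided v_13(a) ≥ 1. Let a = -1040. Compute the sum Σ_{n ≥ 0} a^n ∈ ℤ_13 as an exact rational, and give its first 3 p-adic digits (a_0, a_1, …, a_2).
Σ a^n = 1/(1 − a) = 1/1041;  first 3 digits = (1, 11, 10)

v_13(a) = 1 ≥ 1, so the series converges in ℤ_13 to 1/(1 − a) = 1/(1 − (-1040)) = 1/1041. Expand this rational in ℤ_13: compute digits iteratively via d_i = x_i mod 13, x_{i+1} = (x_i − d_i)/13. The first 3 digits are (1, 11, 10).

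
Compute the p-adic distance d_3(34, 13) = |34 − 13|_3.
d_3(34, 13) = 1/3

Step 1 — x − y = 34 − 13 = 21. Step 2 — v_3(21) = 1 (factor: 21 = (3^1 · 7); the sign does not affect v_p). Step 3 — |x − y|_3 = 3^{-1} = 1/3.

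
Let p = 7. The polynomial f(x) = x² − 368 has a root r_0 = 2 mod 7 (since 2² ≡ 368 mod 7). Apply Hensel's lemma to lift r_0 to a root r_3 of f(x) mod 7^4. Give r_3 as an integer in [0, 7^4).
r_3 = 681 (mod 2401)

Hensel's recurrence: r_{i+1} = r_i − f(r_i)·(f′(r_i))^{-1} mod 7^{i+2}, with f′(x) = 2x. Iterate:
  r_0 = 2 (mod 7)
  r_1 = 44 (mod 49)
  r_2 = 338 (mod 343)
  r_3 = 681 (mod 2401)
Final: r_3 = 681, and one checks f(r_3) ≡ 0 mod 7^4.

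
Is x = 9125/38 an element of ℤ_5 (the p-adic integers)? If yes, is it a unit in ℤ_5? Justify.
x ∈ ℤ_5 but not a unit; v_5(x) = 3 > 0

ℤ_5 = {x ∈ ℚ_5 : v_5(x) ≥ 0} and ℤ_5^× = {x ∈ ℤ_5 : v_5(x) = 0}. Here v_5(9125/38) = v_5(num) − v_5(den) = 3; compare against these criteria.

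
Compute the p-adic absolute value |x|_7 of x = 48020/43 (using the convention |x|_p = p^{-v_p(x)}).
|48020/43|_7 = 1/2401

Step 1 — compute v_7(x) by factoring powers of 7 out of the numerator and denominator: v_7(48020/43) = 4. Step 2 — apply |x|_p = p^{-v_p(x)} = 7^{-4} = 1/2401.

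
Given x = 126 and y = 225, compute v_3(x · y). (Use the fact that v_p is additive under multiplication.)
v_3(28350) = 4

v_p(x) = 2 (factor: 126 = 3^2 · 14); v_p(y) = 2 (factor: 225 = 3^2 · 25). Additivity: v_p(xy) = v_p(x) + v_p(y) = 2 + 2 = 4. (Direct check: xy = 28350 = 3^4 · (350).)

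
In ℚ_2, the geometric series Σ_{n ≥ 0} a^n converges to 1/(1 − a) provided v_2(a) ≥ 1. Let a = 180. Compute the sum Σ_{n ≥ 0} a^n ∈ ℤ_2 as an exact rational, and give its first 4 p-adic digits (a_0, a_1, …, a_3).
Σ a^n = 1/(1 − a) = -1/179;  first 4 digits = (1, 0, 1, 0)

v_2(a) = 2 ≥ 1, so the series converges in ℤ_2 to 1/(1 − a) = 1/(1 − 180) = -1/179. Expand this rational in ℤ_2: compute digits iteratively via d_i = x_i mod 2, x_{i+1} = (x_i − d_i)/2. The first 4 digits are (1, 0, 1, 0).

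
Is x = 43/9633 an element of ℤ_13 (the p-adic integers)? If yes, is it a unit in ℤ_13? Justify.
x ∉ ℤ_13 (v_13(x) = -2 < 0)

ℤ_13 = {x ∈ ℚ_13 : v_13(x) ≥ 0} and ℤ_13^× = {x ∈ ℤ_13 : v_13(x) = 0}. Here v_13(43/9633) = v_13(num) − v_13(den) = -2; compare against these criteria.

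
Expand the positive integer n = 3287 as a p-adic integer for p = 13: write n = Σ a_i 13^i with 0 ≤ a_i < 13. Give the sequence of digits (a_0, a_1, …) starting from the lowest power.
(a_0, a_1, …) = (11, 5, 6, 1)

Repeated division by 13 gives the digits low-to-high: 3287 = 11 + 5·13^1 + 6·13^2 + 1·13^3. Digit sequence: (11, 5, 6, 1).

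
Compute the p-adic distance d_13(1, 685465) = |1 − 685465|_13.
d_13(1, 685465) = 1/28561

Step 1 — x − y = 1 − 685465 = -685464. Step 2 — v_13(-685464) = 4 (factor: -685464 = −(13^4 · 24); the sign does not affect v_p). Step 3 — |x − y|_13 = 13^{-4} = 1/28561.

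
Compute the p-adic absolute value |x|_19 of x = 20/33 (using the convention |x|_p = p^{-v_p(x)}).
|20/33|_19 = 1

Step 1 — compute v_19(x) by factoring powers of 19 out of the numerator and denominator: v_19(20/33) = 0. Step 2 — apply |x|_p = p^{-v_p(x)} = 19^{0} = 1.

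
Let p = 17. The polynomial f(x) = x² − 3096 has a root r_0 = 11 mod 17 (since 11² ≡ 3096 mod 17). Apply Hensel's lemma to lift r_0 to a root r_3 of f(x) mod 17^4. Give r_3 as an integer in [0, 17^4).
r_3 = 35864 (mod 83521)

Hensel's recurrence: r_{i+1} = r_i − f(r_i)·(f′(r_i))^{-1} mod 17^{i+2}, with f′(x) = 2x. Iterate:
  r_0 = 11 (mod 17)
  r_1 = 28 (mod 289)
  r_2 = 1473 (mod 4913)
  r_3 = 35864 (mod 83521)
Final: r_3 = 35864, and one checks f(r_3) ≡ 0 mod 17^4.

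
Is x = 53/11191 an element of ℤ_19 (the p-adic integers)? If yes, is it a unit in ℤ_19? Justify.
x ∉ ℤ_19 (v_19(x) = -2 < 0)

ℤ_19 = {x ∈ ℚ_19 : v_19(x) ≥ 0} and ℤ_19^× = {x ∈ ℤ_19 : v_19(x) = 0}. Here v_19(53/11191) = v_19(num) − v_19(den) = -2; compare against these criteria.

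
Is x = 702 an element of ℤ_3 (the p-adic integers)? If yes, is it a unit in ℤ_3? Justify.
x ∈ ℤ_3 but not a unit; v_3(x) = 3 > 0

ℤ_3 = {x ∈ ℚ_3 : v_3(x) ≥ 0} and ℤ_3^× = {x ∈ ℤ_3 : v_3(x) = 0}. Here v_3(702) = v_3(num) − v_3(den) = 3; compare against these criteria.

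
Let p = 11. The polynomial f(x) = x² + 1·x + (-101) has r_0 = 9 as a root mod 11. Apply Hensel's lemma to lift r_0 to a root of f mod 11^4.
r_3 = 6983 (mod 14641)

Hensel: r_{i+1} = r_i − f(r_i)·(f′(r_i))^{-1} mod 11^{i+2}, f′(x) = 2x + 1. Iterate:
  r_0 = 9 (mod 11)
  r_1 = 86 (mod 121)
  r_2 = 328 (mod 1331)
  r_3 = 6983 (mod 14641)
Final: r = 6983 satisfies f(r) ≡ 0 mod 11^4.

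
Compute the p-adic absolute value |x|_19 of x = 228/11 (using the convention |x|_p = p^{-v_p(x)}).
|228/11|_19 = 1/19

Step 1 — compute v_19(x) by factoring powers of 19 out of the numerator and denominator: v_19(228/11) = 1. Step 2 — apply |x|_p = p^{-v_p(x)} = 19^{-1} = 1/19.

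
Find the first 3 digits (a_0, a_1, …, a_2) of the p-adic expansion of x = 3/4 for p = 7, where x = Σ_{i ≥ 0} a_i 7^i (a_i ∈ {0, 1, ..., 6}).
(a_0, …, a_2) = (6, 1, 5)

v_7(3/4) = 0 (numerator and denominator both coprime to 7), so x ∈ ℤ_7^×. Compute digits iteratively via a_i = x_i mod 7, x_{i+1} = (x_i − a_i)/7, with x_0 = x:
  x_0 = 3/4;  a_0 = 6;  x_1 = (x_0 − 6)/7 = -3/4
  x_1 = -3/4;  a_1 = 1;  x_2 = (x_1 − 1)/7 = -1/4
  x_2 = -1/4;  a_2 = 5;  x_3 = (x_2 − 5)/7 = -3/4
Digits: (6, 1, 5).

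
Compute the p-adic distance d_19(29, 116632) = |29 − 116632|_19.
d_19(29, 116632) = 1/6859

Step 1 — x − y = 29 − 116632 = -116603. Step 2 — v_19(-116603) = 3 (factor: -116603 = −(19^3 · 17); the sign does not affect v_p). Step 3 — |x − y|_19 = 19^{-3} = 1/6859.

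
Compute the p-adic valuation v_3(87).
v_3(87) = 1

v_3(n) is the largest exponent k such that 3^k divides n. Factor out: 87 = 3^1 · 29. (Sign doesn't affect v_p.) So v_3(87) = 1.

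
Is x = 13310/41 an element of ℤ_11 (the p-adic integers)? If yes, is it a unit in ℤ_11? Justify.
x ∈ ℤ_11 but not a unit; v_11(x) = 3 > 0

ℤ_11 = {x ∈ ℚ_11 : v_11(x) ≥ 0} and ℤ_11^× = {x ∈ ℤ_11 : v_11(x) = 0}. Here v_11(13310/41) = v_11(num) − v_11(den) = 3; compare against these criteria.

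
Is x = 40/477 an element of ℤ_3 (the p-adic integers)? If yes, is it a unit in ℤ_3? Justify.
x ∉ ℤ_3 (v_3(x) = -2 < 0)

ℤ_3 = {x ∈ ℚ_3 : v_3(x) ≥ 0} and ℤ_3^× = {x ∈ ℤ_3 : v_3(x) = 0}. Here v_3(40/477) = v_3(num) − v_3(den) = -2; compare against these criteria.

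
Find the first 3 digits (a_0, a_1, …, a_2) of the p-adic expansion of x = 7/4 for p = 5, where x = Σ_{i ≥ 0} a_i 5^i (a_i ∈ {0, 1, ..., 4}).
(a_0, …, a_2) = (3, 1, 1)

v_5(7/4) = 0 (numerator and denominator both coprime to 5), so x ∈ ℤ_5^×. Compute digits iteratively via a_i = x_i mod 5, x_{i+1} = (x_i − a_i)/5, with x_0 = x:
  x_0 = 7/4;  a_0 = 3;  x_1 = (x_0 − 3)/5 = -1/4
  x_1 = -1/4;  a_1 = 1;  x_2 = (x_1 − 1)/5 = -1/4
  x_2 = -1/4;  a_2 = 1;  x_3 = (x_2 − 1)/5 = -1/4
Digits: (3, 1, 1).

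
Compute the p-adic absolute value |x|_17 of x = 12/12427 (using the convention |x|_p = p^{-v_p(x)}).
|12/12427|_17 = 289

Step 1 — compute v_17(x) by factoring powers of 17 out of the numerator and denominator: v_17(12/12427) = -2. Step 2 — apply |x|_p = p^{-v_p(x)} = 17^{2} = 289.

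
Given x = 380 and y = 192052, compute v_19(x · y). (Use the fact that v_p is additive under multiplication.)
v_19(72979760) = 4

v_p(x) = 1 (factor: 380 = 19^1 · 20); v_p(y) = 3 (factor: 192052 = 19^3 · 28). Additivity: v_p(xy) = v_p(x) + v_p(y) = 1 + 3 = 4. (Direct check: xy = 72979760 = 19^4 · (560).)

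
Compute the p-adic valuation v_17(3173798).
v_17(3173798) = 4

v_17(n) is the largest exponent k such that 17^k divides n. Factor out: 3173798 = 17^4 · 38. (Sign doesn't affect v_p.) So v_17(3173798) = 4.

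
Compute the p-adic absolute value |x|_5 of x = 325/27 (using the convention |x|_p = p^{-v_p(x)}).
|325/27|_5 = 1/25

Step 1 — compute v_5(x) by factoring powers of 5 out of the numerator and denominator: v_5(325/27) = 2. Step 2 — apply |x|_p = p^{-v_p(x)} = 5^{-2} = 1/25.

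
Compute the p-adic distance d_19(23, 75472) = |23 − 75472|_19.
d_19(23, 75472) = 1/6859

Step 1 — x − y = 23 − 75472 = -75449. Step 2 — v_19(-75449) = 3 (factor: -75449 = −(19^3 · 11); the sign does not affect v_p). Step 3 — |x − y|_19 = 19^{-3} = 1/6859.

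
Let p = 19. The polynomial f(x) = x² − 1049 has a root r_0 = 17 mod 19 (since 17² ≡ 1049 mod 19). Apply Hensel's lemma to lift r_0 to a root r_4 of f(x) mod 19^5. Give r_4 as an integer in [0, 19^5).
r_4 = 823268 (mod 2476099)

Hensel's recurrence: r_{i+1} = r_i − f(r_i)·(f′(r_i))^{-1} mod 19^{i+2}, with f′(x) = 2x. Iterate:
  r_0 = 17 (mod 19)
  r_1 = 188 (mod 361)
  r_2 = 188 (mod 6859)
  r_3 = 41342 (mod 130321)
  r_4 = 823268 (mod 2476099)
Final: r_4 = 823268, and one checks f(r_4) ≡ 0 mod 19^5.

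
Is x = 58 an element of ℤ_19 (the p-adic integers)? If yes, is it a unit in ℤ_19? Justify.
x ∈ ℤ_19^× (unit); v_19(x) = 0

ℤ_19 = {x ∈ ℚ_19 : v_19(x) ≥ 0} and ℤ_19^× = {x ∈ ℤ_19 : v_19(x) = 0}. Here v_19(58) = v_19(num) − v_19(den) = 0; compare against these criteria.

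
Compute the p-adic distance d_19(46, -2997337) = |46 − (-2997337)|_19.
d_19(46, -2997337) = 1/130321

Step 1 — x − y = 46 − (-2997337) = 2997383. Step 2 — v_19(2997383) = 4 (factor: 2997383 = (19^4 · 23); the sign does not affect v_p). Step 3 — |x − y|_19 = 19^{-4} = 1/130321.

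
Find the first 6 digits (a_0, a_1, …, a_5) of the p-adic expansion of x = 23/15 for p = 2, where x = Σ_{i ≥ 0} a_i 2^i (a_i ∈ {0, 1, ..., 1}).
(a_0, …, a_5) = (1, 0, 0, 1, 1, 1)

v_2(23/15) = 0 (numerator and denominator both coprime to 2), so x ∈ ℤ_2^×. Compute digits iteratively via a_i = x_i mod 2, x_{i+1} = (x_i − a_i)/2, with x_0 = x:
  x_0 = 23/15;  a_0 = 1;  x_1 = (x_0 − 1)/2 = 4/15
  x_1 = 4/15;  a_1 = 0;  x_2 = (x_1 − 0)/2 = 2/15
  x_2 = 2/15;  a_2 = 0;  x_3 = (x_2 − 0)/2 = 1/15
  x_3 = 1/15;  a_3 = 1;  x_4 = (x_3 − 1)/2 = -7/15
  x_4 = -7/15;  a_4 = 1;  x_5 = (x_4 − 1)/2 = -11/15
  x_5 = -11/15;  a_5 = 1;  x_6 = (x_5 − 1)/2 = -13/15
Digits: (1, 0, 0, 1, 1, 1).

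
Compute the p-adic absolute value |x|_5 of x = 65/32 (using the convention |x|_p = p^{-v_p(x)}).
|65/32|_5 = 1/5

Step 1 — compute v_5(x) by factoring powers of 5 out of the numerator and denominator: v_5(65/32) = 1. Step 2 — apply |x|_p = p^{-v_p(x)} = 5^{-1} = 1/5.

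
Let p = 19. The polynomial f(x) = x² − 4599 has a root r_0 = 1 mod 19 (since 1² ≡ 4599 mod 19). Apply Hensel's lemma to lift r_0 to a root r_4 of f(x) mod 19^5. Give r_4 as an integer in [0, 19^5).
r_4 = 1272659 (mod 2476099)

Hensel's recurrence: r_{i+1} = r_i − f(r_i)·(f′(r_i))^{-1} mod 19^{i+2}, with f′(x) = 2x. Iterate:
  r_0 = 1 (mod 19)
  r_1 = 134 (mod 361)
  r_2 = 3744 (mod 6859)
  r_3 = 99770 (mod 130321)
  r_4 = 1272659 (mod 2476099)
Final: r_4 = 1272659, and one checks f(r_4) ≡ 0 mod 19^5.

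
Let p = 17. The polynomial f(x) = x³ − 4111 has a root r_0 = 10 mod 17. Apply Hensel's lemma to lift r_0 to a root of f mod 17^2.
r_1 = 214 (mod 289)

Hensel: r_{i+1} = r_i − f(r_i)/f′(r_i) mod 17^{i+2}, where f′(x) = 3x². Iterate:
  r_0 = 10 (mod 17)
  r_1 = 214 (mod 289)
Final: r = 214 with f(r) ≡ 0 mod 17^2.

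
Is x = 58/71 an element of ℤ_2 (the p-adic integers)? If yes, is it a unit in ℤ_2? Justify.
x ∈ ℤ_2 but not a unit; v_2(x) = 1 > 0

ℤ_2 = {x ∈ ℚ_2 : v_2(x) ≥ 0} and ℤ_2^× = {x ∈ ℤ_2 : v_2(x) = 0}. Here v_2(58/71) = v_2(num) − v_2(den) = 1; compare against these criteria.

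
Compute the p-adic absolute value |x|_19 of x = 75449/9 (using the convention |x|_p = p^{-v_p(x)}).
|75449/9|_19 = 1/6859

Step 1 — compute v_19(x) by factoring powers of 19 out of the numerator and denominator: v_19(75449/9) = 3. Step 2 — apply |x|_p = p^{-v_p(x)} = 19^{-3} = 1/6859.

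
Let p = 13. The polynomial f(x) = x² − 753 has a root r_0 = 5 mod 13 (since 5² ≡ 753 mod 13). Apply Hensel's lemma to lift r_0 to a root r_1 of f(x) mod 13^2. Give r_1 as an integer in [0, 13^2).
r_1 = 44 (mod 169)

Hensel's recurrence: r_{i+1} = r_i − f(r_i)·(f′(r_i))^{-1} mod 13^{i+2}, with f′(x) = 2x. Iterate:
  r_0 = 5 (mod 13)
  r_1 = 44 (mod 169)
Final: r_1 = 44, and one checks f(r_1) ≡ 0 mod 13^2.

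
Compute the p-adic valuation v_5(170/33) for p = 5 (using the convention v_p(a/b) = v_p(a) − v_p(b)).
v_5(170/33) = 1

Factor powers of 5 from the numerator and denominator of the reduced fraction: 170 = 5^1 · 34 and 33 = 5^0 · 33. Apply v_p(a/b) = v_p(a) − v_p(b): v_5(170/33) = 1 − 0 = 1.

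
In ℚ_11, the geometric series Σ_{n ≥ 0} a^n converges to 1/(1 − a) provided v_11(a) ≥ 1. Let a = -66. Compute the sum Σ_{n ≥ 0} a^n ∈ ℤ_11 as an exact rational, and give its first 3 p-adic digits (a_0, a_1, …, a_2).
Σ a^n = 1/(1 − a) = 1/67;  first 3 digits = (1, 5, 2)

v_11(a) = 1 ≥ 1, so the series converges in ℤ_11 to 1/(1 − a) = 1/(1 − (-66)) = 1/67. Expand this rational in ℤ_11: compute digits iteratively via d_i = x_i mod 11, x_{i+1} = (x_i − d_i)/11. The first 3 digits are (1, 5, 2).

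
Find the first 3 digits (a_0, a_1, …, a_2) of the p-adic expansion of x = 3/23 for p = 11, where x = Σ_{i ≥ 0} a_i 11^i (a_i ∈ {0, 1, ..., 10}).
(a_0, …, a_2) = (3, 5, 0)

v_11(3/23) = 0 (numerator and denominator both coprime to 11), so x ∈ ℤ_11^×. Compute digits iteratively via a_i = x_i mod 11, x_{i+1} = (x_i − a_i)/11, with x_0 = x:
  x_0 = 3/23;  a_0 = 3;  x_1 = (x_0 − 3)/11 = -6/23
  x_1 = -6/23;  a_1 = 5;  x_2 = (x_1 − 5)/11 = -11/23
  x_2 = -11/23;  a_2 = 0;  x_3 = (x_2 − 0)/11 = -1/23
Digits: (3, 5, 0).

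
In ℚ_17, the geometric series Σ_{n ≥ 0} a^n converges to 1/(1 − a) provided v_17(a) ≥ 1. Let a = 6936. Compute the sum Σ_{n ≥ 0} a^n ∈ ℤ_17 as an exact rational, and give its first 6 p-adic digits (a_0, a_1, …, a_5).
Σ a^n = 1/(1 − a) = -1/6935;  first 6 digits = (1, 0, 7, 1, 15, 16)

v_17(a) = 2 ≥ 1, so the series converges in ℤ_17 to 1/(1 − a) = 1/(1 − 6936) = -1/6935. Expand this rational in ℤ_17: compute digits iteratively via d_i = x_i mod 17, x_{i+1} = (x_i − d_i)/17. The first 6 digits are (1, 0, 7, 1, 15, 16).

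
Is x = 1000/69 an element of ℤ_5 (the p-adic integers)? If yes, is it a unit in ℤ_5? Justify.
x ∈ ℤ_5 but not a unit; v_5(x) = 3 > 0

ℤ_5 = {x ∈ ℚ_5 : v_5(x) ≥ 0} and ℤ_5^× = {x ∈ ℤ_5 : v_5(x) = 0}. Here v_5(1000/69) = v_5(num) − v_5(den) = 3; compare against these criteria.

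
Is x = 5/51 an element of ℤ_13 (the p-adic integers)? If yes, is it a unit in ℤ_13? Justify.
x ∈ ℤ_13^× (unit); v_13(x) = 0

ℤ_13 = {x ∈ ℚ_13 : v_13(x) ≥ 0} and ℤ_13^× = {x ∈ ℤ_13 : v_13(x) = 0}. Here v_13(5/51) = v_13(num) − v_13(den) = 0; compare against these criteria.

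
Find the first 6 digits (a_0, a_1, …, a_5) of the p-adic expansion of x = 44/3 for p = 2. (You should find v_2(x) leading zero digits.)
(a_0, …, a_5) = (0, 0, 1, 0, 0, 1)

v_2(44/3) = 2, so a_0 = ... = a_1 = 0. Factor out: x = 2^2 · u with u = 11/3 a unit in ℤ_2. Expand u iteratively via a_{v+i} = u_i mod 2, u_{i+1} = (u_i − a_{v+i})/2:
  u_0 = 11/3;  a_2 = 1;  u_1 = (u_0 − 1)/2 = 4/3
  u_1 = 4/3;  a_3 = 0;  u_2 = (u_1 − 0)/2 = 2/3
  u_2 = 2/3;  a_4 = 0;  u_3 = (u_2 − 0)/2 = 1/3
  u_3 = 1/3;  a_5 = 1;  u_4 = (u_3 − 1)/2 = -1/3
Digits: (0, 0, 1, 0, 0, 1).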